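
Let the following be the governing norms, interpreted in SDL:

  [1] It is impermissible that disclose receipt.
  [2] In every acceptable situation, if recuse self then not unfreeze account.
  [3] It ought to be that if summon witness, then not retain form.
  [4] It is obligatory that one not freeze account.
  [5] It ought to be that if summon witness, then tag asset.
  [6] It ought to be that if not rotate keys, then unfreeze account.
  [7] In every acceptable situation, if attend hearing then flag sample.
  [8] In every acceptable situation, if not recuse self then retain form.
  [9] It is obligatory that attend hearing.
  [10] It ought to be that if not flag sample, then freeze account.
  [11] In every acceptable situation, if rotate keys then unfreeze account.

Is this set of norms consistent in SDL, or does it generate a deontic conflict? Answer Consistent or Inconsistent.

Premise 10 is O(¬flag_sample → freeze_account), but O(¬flag_sample) is not derivable from the premises, so it does not yield O(freeze_account).
So O(freeze_account) is not derivable, and the apparent clash with O(¬freeze_account) does not arise.
A world satisfying every obligation exists (e.g. attend_hearing=true, disclose_receipt=false, flag_sample=true, freeze_account=false, recuse_self=false, retain_form=true, rotate_keys=false, summon_witness=false, tag_asset=false, unfreeze_account=true); no atom is both obligatory and forbidden, so the set is consistent.

Consistent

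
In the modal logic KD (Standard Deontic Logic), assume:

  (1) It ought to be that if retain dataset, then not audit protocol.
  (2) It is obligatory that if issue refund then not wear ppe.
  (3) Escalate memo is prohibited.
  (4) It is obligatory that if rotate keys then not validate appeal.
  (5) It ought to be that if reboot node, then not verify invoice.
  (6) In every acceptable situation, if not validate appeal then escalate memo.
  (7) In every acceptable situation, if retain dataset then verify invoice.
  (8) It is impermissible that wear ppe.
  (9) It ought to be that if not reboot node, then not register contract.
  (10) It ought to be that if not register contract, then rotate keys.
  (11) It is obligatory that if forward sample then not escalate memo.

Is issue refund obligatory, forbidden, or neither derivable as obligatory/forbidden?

Premise 2 is O(issue_refund → ¬wear_ppe); even if O(¬wear_ppe) held, inferring O(issue_refund) would be affirming the consequent — invalid.
No premise or chain of K-axiom applications forces O(issue_refund), and none forces O(¬issue_refund). So issue_refund is neither obligatory nor forbidden under these norms.

Neither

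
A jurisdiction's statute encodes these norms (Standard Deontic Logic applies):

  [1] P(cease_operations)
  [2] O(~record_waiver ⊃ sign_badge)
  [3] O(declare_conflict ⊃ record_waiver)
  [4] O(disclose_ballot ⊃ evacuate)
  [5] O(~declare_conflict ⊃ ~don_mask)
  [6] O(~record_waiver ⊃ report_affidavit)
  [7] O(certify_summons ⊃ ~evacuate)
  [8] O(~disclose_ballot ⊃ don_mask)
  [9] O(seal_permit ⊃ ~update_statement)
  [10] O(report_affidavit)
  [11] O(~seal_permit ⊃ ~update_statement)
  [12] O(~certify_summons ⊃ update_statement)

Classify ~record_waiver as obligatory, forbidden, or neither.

Premises 11 and 9 cover both cases: O(~seal_permit ⊃ ~update_statement) and O(seal_permit ⊃ ~update_statement). Since ~seal_permit ∨ seal_permit is a tautology, O(~update_statement) follows.
Premise 12 is O(~certify_summons ⊃ update_statement); contrapositively O(~update_statement ⊃ certify_summons). Since O(~update_statement) holds, K gives O(certify_summons).
Applying K to premise 7 (O(certify_summons ⊃ ~evacuate)) and O(certify_summons) yields O(~evacuate).
The contrapositive of premise 4 (O(disclose_ballot ⊃ evacuate)) is O(~evacuate ⊃ ~disclose_ballot), and O(~evacuate) is already established, so O(~disclose_ballot).
Premise 8 is O(~disclose_ballot ⊃ don_mask); since O(~disclose_ballot), deontic closure gives O(don_mask).
Premise 5, O(~declare_conflict ⊃ ~don_mask), contraposes to O(don_mask ⊃ declare_conflict); with O(don_mask) we get O(declare_conflict).
With premise 3, O(declare_conflict ⊃ record_waiver), the K-axiom yields O(record_waiver).
Premises 1, 2, 6, 10 do not contribute to this derivation.
Thus O(record_waiver), which is F(~record_waiver): ~record_waiver is forbidden.

Forbidden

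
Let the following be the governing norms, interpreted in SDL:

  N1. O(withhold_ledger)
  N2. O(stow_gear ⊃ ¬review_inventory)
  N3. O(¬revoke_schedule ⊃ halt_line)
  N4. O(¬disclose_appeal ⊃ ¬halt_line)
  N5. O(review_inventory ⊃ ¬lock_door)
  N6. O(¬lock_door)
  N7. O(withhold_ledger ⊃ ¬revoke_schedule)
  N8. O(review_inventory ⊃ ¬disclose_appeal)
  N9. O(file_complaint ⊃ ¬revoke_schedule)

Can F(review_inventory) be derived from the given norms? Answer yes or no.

Yes

From premise 1 we have O(withhold_ledger).
Premise 7 is O(withhold_ledger ⊃ ¬revoke_schedule); since O(withhold_ledger), deontic closure gives O(¬revoke_schedule).
With premise 3, O(¬revoke_schedule ⊃ halt_line), the K-axiom yields O(halt_line).
Premise 4, O(¬disclose_appeal ⊃ ¬halt_line), contraposes to O(halt_line ⊃ disclose_appeal); with O(halt_line) we get O(disclose_appeal).
Premise 8, O(review_inventory ⊃ ¬disclose_appeal), contraposes to O(disclose_appeal ⊃ ¬review_inventory); with O(disclose_appeal) we get O(¬review_inventory).
Premises 2, 5, 6, 9 do not contribute to this derivation.
So O(¬review_inventory) holds, i.e. F(review_inventory). The claim follows.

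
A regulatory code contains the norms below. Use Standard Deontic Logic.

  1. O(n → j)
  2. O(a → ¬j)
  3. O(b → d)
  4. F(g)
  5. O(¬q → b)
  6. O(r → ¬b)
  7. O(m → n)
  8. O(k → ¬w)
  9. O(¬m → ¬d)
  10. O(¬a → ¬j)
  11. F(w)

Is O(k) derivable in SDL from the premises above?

Premise 8 is O(k → ¬w); even if O(¬w) held, inferring O(k) would be affirming the consequent — invalid.
No other premise forces O(k). An ideal world satisfying every premise can still have k false, so O(k) is not derivable.

No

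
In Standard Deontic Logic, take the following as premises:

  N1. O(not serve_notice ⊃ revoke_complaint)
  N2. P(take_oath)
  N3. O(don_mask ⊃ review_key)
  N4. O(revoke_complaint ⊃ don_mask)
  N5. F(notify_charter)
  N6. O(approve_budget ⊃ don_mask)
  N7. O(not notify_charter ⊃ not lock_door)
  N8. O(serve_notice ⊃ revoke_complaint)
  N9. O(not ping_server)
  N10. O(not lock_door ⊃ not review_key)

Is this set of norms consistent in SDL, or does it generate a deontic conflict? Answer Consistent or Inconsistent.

By case analysis on not serve_notice: premise 1 gives O(not serve_notice ⊃ revoke_complaint) and premise 8 gives O(serve_notice ⊃ revoke_complaint), so O(revoke_complaint) either way.
From O(revoke_complaint) and premise 4, O(revoke_complaint ⊃ don_mask), we obtain O(don_mask).
From O(don_mask) and premise 3, O(don_mask ⊃ review_key), we obtain O(review_key).
Premise 10, O(not lock_door ⊃ not review_key), contraposes to O(review_key ⊃ lock_door); with O(review_key) we get O(lock_door).
Premise 7, O(not notify_charter ⊃ not lock_door), contraposes to O(lock_door ⊃ notify_charter); with O(lock_door) we get O(notify_charter).
But premise 5, F(notify_charter), means O(not notify_charter).
We now have both O(notify_charter) and O(not notify_charter) — notify_charter is simultaneously obligatory and forbidden, violating the D-axiom.

Inconsistent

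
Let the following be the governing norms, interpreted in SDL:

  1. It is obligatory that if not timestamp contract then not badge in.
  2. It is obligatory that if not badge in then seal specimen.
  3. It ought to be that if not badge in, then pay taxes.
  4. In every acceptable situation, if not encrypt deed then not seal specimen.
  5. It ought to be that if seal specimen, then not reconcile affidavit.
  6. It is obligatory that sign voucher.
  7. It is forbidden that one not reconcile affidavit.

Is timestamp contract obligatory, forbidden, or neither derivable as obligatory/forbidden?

Obligatory

F(¬reconcile_affidavit) at premise 7 means O(reconcile_affidavit).
Premise 5, O(seal_specimen → ¬reconcile_affidavit), contraposes to O(reconcile_affidavit → ¬seal_specimen); with O(reconcile_affidavit) we get O(¬seal_specimen).
Premise 2 is O(¬badge_in → seal_specimen); contrapositively O(¬seal_specimen → badge_in). Since O(¬seal_specimen) holds, K gives O(badge_in).
Premise 1, O(¬timestamp_contract → ¬badge_in), contraposes to O(badge_in → timestamp_contract); with O(badge_in) we get O(timestamp_contract).
Premises 3, 4, 6 do not contribute to this derivation.
Hence timestamp_contract is obligatory.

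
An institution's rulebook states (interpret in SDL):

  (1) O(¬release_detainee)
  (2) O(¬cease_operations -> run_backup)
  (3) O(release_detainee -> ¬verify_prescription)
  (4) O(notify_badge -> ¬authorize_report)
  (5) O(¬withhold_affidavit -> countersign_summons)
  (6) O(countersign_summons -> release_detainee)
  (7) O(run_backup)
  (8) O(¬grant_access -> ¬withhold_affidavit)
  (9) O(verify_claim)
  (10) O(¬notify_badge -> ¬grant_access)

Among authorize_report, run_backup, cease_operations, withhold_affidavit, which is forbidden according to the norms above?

authorize_report

From premise 1 we have O(¬release_detainee).
Premise 6 is O(countersign_summons -> release_detainee); contrapositively O(¬release_detainee -> ¬countersign_summons). Since O(¬release_detainee) holds, K gives O(¬countersign_summons).
Premise 5, O(¬withhold_affidavit -> countersign_summons), contraposes to O(¬countersign_summons -> withhold_affidavit); with O(¬countersign_summons) we get O(withhold_affidavit).
Premise 8, O(¬grant_access -> ¬withhold_affidavit), contraposes to O(withhold_affidavit -> grant_access); with O(withhold_affidavit) we get O(grant_access).
The contrapositive of premise 10 (O(¬notify_badge -> ¬grant_access)) is O(grant_access -> notify_badge), and O(grant_access) is already established, so O(notify_badge).
From O(notify_badge) and premise 4, O(notify_badge -> ¬authorize_report), we obtain O(¬authorize_report).
So O(¬authorize_report) holds, i.e. authorize_report is forbidden. None of the other listed options is forbidden under the premises.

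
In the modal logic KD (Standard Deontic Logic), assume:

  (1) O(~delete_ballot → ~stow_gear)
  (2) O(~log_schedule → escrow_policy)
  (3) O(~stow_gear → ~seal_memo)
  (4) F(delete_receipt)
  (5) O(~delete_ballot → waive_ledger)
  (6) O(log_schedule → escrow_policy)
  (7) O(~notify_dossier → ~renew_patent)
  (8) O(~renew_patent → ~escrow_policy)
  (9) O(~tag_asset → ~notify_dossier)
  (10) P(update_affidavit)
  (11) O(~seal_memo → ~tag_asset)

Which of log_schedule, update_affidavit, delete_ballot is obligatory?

delete_ballot

Premises 2 and 6 are O(~log_schedule → escrow_policy) and O(log_schedule → escrow_policy); every ideal world satisfies ~log_schedule or log_schedule, so in either case escrow_policy holds — hence O(escrow_policy).
Premise 8, O(~renew_patent → ~escrow_policy), contraposes to O(escrow_policy → renew_patent); with O(escrow_policy) we get O(renew_patent).
Premise 7 is O(~notify_dossier → ~renew_patent); contrapositively O(renew_patent → notify_dossier). Since O(renew_patent) holds, K gives O(notify_dossier).
Premise 9, O(~tag_asset → ~notify_dossier), contraposes to O(notify_dossier → tag_asset); with O(notify_dossier) we get O(tag_asset).
The contrapositive of premise 11 (O(~seal_memo → ~tag_asset)) is O(tag_asset → seal_memo), and O(tag_asset) is already established, so O(seal_memo).
Premise 3 is O(~stow_gear → ~seal_memo); contrapositively O(seal_memo → stow_gear). Since O(seal_memo) holds, K gives O(stow_gear).
The contrapositive of premise 1 (O(~delete_ballot → ~stow_gear)) is O(stow_gear → delete_ballot), and O(stow_gear) is already established, so O(delete_ballot).
So O(delete_ballot) holds — delete_ballot is obligatory. None of the other listed options is made obligatory by any chain of premises.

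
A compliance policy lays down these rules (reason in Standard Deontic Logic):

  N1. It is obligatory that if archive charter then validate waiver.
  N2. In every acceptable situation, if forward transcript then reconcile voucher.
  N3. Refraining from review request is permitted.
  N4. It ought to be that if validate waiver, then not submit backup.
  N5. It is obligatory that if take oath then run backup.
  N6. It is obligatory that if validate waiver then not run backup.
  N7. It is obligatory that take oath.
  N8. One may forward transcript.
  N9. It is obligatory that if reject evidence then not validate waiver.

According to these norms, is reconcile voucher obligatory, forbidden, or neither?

Neither

Premise 2 is O(forward_transcript → reconcile_voucher), but O(forward_transcript) is not derivable from the premises (the permission P(forward_transcript) asserts only ¬O(¬forward_transcript), not O(forward_transcript)), so it does not yield O(reconcile_voucher).
No premise or chain of K-axiom applications forces O(reconcile_voucher), and none forces O(¬reconcile_voucher). So reconcile_voucher is neither obligatory nor forbidden under these norms.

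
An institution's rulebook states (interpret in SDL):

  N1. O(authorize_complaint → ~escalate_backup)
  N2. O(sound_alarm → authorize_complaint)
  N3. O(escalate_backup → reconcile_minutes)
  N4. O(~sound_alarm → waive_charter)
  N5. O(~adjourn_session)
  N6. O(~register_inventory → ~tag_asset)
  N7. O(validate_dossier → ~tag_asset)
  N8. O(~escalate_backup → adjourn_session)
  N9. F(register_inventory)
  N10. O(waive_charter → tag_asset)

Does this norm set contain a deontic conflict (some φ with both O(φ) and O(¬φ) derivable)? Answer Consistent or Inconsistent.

Inconsistent

Premise 9, F(register_inventory), is equivalent to O(~register_inventory).
From O(~register_inventory) and premise 6, O(~register_inventory → ~tag_asset), we obtain O(~tag_asset).
The contrapositive of premise 10 (O(waive_charter → tag_asset)) is O(~tag_asset → ~waive_charter), and O(~tag_asset) is already established, so O(~waive_charter).
Premise 4, O(~sound_alarm → waive_charter), contraposes to O(~waive_charter → sound_alarm); with O(~waive_charter) we get O(sound_alarm).
With premise 2, O(sound_alarm → authorize_complaint), the K-axiom yields O(authorize_complaint).
Applying K to premise 1 (O(authorize_complaint → ~escalate_backup)) and O(authorize_complaint) yields O(~escalate_backup).
From O(~escalate_backup) and premise 8, O(~escalate_backup → adjourn_session), we obtain O(adjourn_session).
Yet premise 5 states O(~adjourn_session).
We now have both O(adjourn_session) and O(~adjourn_session) — adjourn_session is simultaneously obligatory and forbidden, violating the D-axiom.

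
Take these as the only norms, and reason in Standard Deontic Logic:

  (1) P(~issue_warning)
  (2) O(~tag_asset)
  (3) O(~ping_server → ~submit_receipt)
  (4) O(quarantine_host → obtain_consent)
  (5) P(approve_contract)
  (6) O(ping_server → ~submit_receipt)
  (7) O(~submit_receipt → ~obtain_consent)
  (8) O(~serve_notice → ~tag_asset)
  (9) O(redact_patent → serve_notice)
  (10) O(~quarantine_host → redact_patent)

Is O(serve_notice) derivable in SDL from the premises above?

Yes

By case analysis on ping_server: premise 6 gives O(ping_server → ~submit_receipt) and premise 3 gives O(~ping_server → ~submit_receipt), so O(~submit_receipt) either way.
With premise 7, O(~submit_receipt → ~obtain_consent), the K-axiom yields O(~obtain_consent).
The contrapositive of premise 4 (O(quarantine_host → obtain_consent)) is O(~obtain_consent → ~quarantine_host), and O(~obtain_consent) is already established, so O(~quarantine_host).
Applying K to premise 10 (O(~quarantine_host → redact_patent)) and O(~quarantine_host) yields O(redact_patent).
Applying K to premise 9 (O(redact_patent → serve_notice)) and O(redact_patent) yields O(serve_notice).
Premises 1, 2, 5, 8 do not contribute to this derivation.
So O(serve_notice) follows.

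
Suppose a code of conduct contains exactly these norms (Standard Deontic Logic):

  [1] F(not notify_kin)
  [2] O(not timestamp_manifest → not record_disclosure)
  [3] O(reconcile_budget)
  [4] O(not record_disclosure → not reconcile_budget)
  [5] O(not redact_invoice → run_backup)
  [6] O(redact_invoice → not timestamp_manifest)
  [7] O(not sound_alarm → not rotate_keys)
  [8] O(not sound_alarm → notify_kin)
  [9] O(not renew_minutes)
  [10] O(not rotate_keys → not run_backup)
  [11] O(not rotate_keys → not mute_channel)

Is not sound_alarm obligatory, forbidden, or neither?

From premise 3 we have O(reconcile_budget).
The contrapositive of premise 4 (O(not record_disclosure → not reconcile_budget)) is O(reconcile_budget → record_disclosure), and O(reconcile_budget) is already established, so O(record_disclosure).
Premise 2 is O(not timestamp_manifest → not record_disclosure); contrapositively O(record_disclosure → timestamp_manifest). Since O(record_disclosure) holds, K gives O(timestamp_manifest).
Premise 6 is O(redact_invoice → not timestamp_manifest); contrapositively O(timestamp_manifest → not redact_invoice). Since O(timestamp_manifest) holds, K gives O(not redact_invoice).
From O(not redact_invoice) and premise 5, O(not redact_invoice → run_backup), we obtain O(run_backup).
Premise 10, O(not rotate_keys → not run_backup), contraposes to O(run_backup → rotate_keys); with O(run_backup) we get O(rotate_keys).
Premise 7 is O(not sound_alarm → not rotate_keys); contrapositively O(rotate_keys → sound_alarm). Since O(rotate_keys) holds, K gives O(sound_alarm).
Premises 1, 8, 9, 11 do not contribute to this derivation.
Thus O(sound_alarm), which is F(not sound_alarm): not sound_alarm is forbidden.

Forbidden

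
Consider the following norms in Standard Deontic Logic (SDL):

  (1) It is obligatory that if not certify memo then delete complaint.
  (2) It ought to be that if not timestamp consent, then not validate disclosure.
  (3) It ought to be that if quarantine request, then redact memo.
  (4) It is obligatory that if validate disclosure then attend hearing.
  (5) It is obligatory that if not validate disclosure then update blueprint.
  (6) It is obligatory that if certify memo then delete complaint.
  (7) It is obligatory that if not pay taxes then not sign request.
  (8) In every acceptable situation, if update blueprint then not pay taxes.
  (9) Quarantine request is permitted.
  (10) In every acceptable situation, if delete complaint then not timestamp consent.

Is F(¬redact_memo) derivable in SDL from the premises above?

Premise 3 is O(quarantine_request → redact_memo), but O(quarantine_request) is not derivable from the premises (the permission P(quarantine_request) asserts only ¬O(¬quarantine_request), not O(quarantine_request)), so it does not yield O(redact_memo).
No other premise forces O(redact_memo). An ideal world satisfying every premise can still have ¬redact_memo true, so F(¬redact_memo) is not derivable.

No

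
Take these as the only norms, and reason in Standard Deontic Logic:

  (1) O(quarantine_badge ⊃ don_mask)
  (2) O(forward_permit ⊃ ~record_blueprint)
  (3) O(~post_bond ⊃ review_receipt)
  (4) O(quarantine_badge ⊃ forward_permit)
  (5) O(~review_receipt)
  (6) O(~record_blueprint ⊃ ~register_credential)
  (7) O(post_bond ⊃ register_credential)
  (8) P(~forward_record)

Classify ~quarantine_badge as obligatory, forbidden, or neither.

Premise 5 gives O(~review_receipt).
Premise 3, O(~post_bond ⊃ review_receipt), contraposes to O(~review_receipt ⊃ post_bond); with O(~review_receipt) we get O(post_bond).
Applying K to premise 7 (O(post_bond ⊃ register_credential)) and O(post_bond) yields O(register_credential).
Premise 6, O(~record_blueprint ⊃ ~register_credential), contraposes to O(register_credential ⊃ record_blueprint); with O(register_credential) we get O(record_blueprint).
Premise 2 is O(forward_permit ⊃ ~record_blueprint); contrapositively O(record_blueprint ⊃ ~forward_permit). Since O(record_blueprint) holds, K gives O(~forward_permit).
Premise 4, O(quarantine_badge ⊃ forward_permit), contraposes to O(~forward_permit ⊃ ~quarantine_badge); with O(~forward_permit) we get O(~quarantine_badge).
Premises 1, 8 do not contribute to this derivation.
Hence ~quarantine_badge is obligatory.

Obligatory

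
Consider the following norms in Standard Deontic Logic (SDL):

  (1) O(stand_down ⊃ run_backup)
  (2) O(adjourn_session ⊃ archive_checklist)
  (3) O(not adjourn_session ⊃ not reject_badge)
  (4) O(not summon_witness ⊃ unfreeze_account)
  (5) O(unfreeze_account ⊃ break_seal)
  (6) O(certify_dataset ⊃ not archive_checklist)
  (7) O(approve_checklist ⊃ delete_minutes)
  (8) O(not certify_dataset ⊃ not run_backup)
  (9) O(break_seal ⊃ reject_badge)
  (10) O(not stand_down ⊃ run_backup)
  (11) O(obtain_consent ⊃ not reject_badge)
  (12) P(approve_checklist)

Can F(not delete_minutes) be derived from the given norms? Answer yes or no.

Premise 7 is O(approve_checklist ⊃ delete_minutes), but O(approve_checklist) is not derivable from the premises (the permission P(approve_checklist) asserts only not O(not approve_checklist), not O(approve_checklist)), so it does not yield O(delete_minutes).
No other premise forces O(delete_minutes). An ideal world satisfying every premise can still have not delete_minutes true, so F(not delete_minutes) is not derivable.

No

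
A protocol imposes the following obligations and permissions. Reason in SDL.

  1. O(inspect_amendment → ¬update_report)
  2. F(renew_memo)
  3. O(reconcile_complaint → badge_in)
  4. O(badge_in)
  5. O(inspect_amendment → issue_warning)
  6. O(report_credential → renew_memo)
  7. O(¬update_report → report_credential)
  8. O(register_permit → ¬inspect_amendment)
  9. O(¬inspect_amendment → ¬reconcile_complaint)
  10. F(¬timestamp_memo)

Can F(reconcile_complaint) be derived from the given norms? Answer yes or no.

Yes

Premise 2 is F(renew_memo), i.e. O(¬renew_memo).
Premise 6, O(report_credential → renew_memo), contraposes to O(¬renew_memo → ¬report_credential); with O(¬renew_memo) we get O(¬report_credential).
The contrapositive of premise 7 (O(¬update_report → report_credential)) is O(¬report_credential → update_report), and O(¬report_credential) is already established, so O(update_report).
Premise 1 is O(inspect_amendment → ¬update_report); contrapositively O(update_report → ¬inspect_amendment). Since O(update_report) holds, K gives O(¬inspect_amendment).
Applying K to premise 9 (O(¬inspect_amendment → ¬reconcile_complaint)) and O(¬inspect_amendment) yields O(¬reconcile_complaint).
Premises 3, 4, 5, 8, 10 do not contribute to this derivation.
So O(¬reconcile_complaint) holds, i.e. F(reconcile_complaint). The claim follows.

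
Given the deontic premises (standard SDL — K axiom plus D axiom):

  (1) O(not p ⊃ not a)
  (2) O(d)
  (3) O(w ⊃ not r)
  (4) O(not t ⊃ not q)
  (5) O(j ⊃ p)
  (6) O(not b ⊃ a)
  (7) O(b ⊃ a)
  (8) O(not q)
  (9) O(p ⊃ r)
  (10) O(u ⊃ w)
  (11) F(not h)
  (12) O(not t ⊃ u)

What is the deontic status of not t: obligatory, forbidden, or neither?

Premises 6 and 7 cover both cases: O(not b ⊃ a) and O(b ⊃ a). Since not b ∨ b is a tautology, O(a) follows.
Premise 1 is O(not p ⊃ not a); contrapositively O(a ⊃ p). Since O(a) holds, K gives O(p).
Applying K to premise 9 (O(p ⊃ r)) and O(p) yields O(r).
Premise 3, O(w ⊃ not r), contraposes to O(r ⊃ not w); with O(r) we get O(not w).
Premise 10 is O(u ⊃ w); contrapositively O(not w ⊃ not u). Since O(not w) holds, K gives O(not u).
Premise 12, O(not t ⊃ u), contraposes to O(not u ⊃ t); with O(not u) we get O(t).
Premises 2, 4, 5, 8, 11 do not contribute to this derivation.
Thus O(t), which is F(not t): not t is forbidden.

Forbidden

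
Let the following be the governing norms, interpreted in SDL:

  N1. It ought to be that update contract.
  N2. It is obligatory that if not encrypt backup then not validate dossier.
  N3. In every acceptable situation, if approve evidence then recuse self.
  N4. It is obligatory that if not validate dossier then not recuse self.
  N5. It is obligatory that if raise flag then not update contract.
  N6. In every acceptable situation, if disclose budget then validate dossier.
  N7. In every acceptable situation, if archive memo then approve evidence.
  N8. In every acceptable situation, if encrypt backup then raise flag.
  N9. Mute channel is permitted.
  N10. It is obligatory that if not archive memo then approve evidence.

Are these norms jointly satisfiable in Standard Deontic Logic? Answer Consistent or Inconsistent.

Premises 7 and 10 are O(archive_memo → approve_evidence) and O(¬archive_memo → approve_evidence); every ideal world satisfies archive_memo or ¬archive_memo, so in either case approve_evidence holds — hence O(approve_evidence).
With premise 3, O(approve_evidence → recuse_self), the K-axiom yields O(recuse_self).
Premise 4 is O(¬validate_dossier → ¬recuse_self); contrapositively O(recuse_self → validate_dossier). Since O(recuse_self) holds, K gives O(validate_dossier).
Premise 2, O(¬encrypt_backup → ¬validate_dossier), contraposes to O(validate_dossier → encrypt_backup); with O(validate_dossier) we get O(encrypt_backup).
With premise 8, O(encrypt_backup → raise_flag), the K-axiom yields O(raise_flag).
Premise 5 is O(raise_flag → ¬update_contract); since O(raise_flag), deontic closure gives O(¬update_contract).
But premise 1 directly asserts O(update_contract).
We now have both O(¬update_contract) and O(update_contract) — update_contract is simultaneously obligatory and forbidden, violating the D-axiom.

Inconsistent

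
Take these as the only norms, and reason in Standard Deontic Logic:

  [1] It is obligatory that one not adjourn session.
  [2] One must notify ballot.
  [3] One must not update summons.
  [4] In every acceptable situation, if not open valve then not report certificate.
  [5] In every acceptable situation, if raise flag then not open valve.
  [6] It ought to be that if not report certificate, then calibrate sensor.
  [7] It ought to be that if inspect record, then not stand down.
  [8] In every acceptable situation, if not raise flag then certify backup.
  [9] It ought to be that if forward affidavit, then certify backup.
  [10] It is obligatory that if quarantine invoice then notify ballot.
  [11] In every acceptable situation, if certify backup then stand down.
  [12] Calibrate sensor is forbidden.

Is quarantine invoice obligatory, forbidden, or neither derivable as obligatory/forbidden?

Premise 10 is O(quarantine_invoice → notify_ballot); even if O(notify_ballot) held, inferring O(quarantine_invoice) would be affirming the consequent — invalid.
No premise or chain of K-axiom applications forces O(quarantine_invoice), and none forces O(¬quarantine_invoice). So quarantine_invoice is neither obligatory nor forbidden under these norms.

Neither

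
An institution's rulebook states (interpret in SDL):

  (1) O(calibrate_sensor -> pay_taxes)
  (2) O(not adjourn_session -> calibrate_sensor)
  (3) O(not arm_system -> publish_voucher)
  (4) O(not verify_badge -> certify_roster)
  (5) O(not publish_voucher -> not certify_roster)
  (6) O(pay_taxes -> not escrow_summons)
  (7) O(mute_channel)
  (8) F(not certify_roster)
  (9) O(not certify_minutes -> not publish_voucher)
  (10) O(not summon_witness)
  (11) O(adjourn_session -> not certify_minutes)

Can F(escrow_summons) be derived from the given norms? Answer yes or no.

F(not certify_roster) at premise 8 means O(certify_roster).
The contrapositive of premise 5 (O(not publish_voucher -> not certify_roster)) is O(certify_roster -> publish_voucher), and O(certify_roster) is already established, so O(publish_voucher).
Premise 9, O(not certify_minutes -> not publish_voucher), contraposes to O(publish_voucher -> certify_minutes); with O(publish_voucher) we get O(certify_minutes).
Premise 11, O(adjourn_session -> not certify_minutes), contraposes to O(certify_minutes -> not adjourn_session); with O(certify_minutes) we get O(not adjourn_session).
With premise 2, O(not adjourn_session -> calibrate_sensor), the K-axiom yields O(calibrate_sensor).
With premise 1, O(calibrate_sensor -> pay_taxes), the K-axiom yields O(pay_taxes).
With premise 6, O(pay_taxes -> not escrow_summons), the K-axiom yields O(not escrow_summons).
Premises 3, 4, 7, 10 do not contribute to this derivation.
So O(not escrow_summons) holds, i.e. F(escrow_summons). The claim follows.

Yes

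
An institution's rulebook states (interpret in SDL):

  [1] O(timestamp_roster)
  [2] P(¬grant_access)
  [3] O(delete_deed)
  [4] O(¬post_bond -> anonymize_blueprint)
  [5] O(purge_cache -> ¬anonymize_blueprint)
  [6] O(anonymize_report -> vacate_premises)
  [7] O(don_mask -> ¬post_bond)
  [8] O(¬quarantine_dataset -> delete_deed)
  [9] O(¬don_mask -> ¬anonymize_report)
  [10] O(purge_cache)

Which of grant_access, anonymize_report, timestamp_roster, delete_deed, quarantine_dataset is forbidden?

anonymize_report

Premise 10 gives O(purge_cache).
Premise 5 is O(purge_cache -> ¬anonymize_blueprint); since O(purge_cache), deontic closure gives O(¬anonymize_blueprint).
The contrapositive of premise 4 (O(¬post_bond -> anonymize_blueprint)) is O(¬anonymize_blueprint -> post_bond), and O(¬anonymize_blueprint) is already established, so O(post_bond).
Premise 7, O(don_mask -> ¬post_bond), contraposes to O(post_bond -> ¬don_mask); with O(post_bond) we get O(¬don_mask).
With premise 9, O(¬don_mask -> ¬anonymize_report), the K-axiom yields O(¬anonymize_report).
So O(¬anonymize_report) holds, i.e. anonymize_report is forbidden. None of the other listed options is forbidden under the premises.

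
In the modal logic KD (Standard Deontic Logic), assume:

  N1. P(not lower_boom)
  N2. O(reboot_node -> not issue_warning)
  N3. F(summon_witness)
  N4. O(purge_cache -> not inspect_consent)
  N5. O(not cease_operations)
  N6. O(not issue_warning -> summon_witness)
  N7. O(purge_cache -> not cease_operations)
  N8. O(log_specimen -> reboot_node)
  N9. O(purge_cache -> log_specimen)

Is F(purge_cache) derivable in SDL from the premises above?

Yes

Premise 3, F(summon_witness), is equivalent to O(not summon_witness).
The contrapositive of premise 6 (O(not issue_warning -> summon_witness)) is O(not summon_witness -> issue_warning), and O(not summon_witness) is already established, so O(issue_warning).
Premise 2, O(reboot_node -> not issue_warning), contraposes to O(issue_warning -> not reboot_node); with O(issue_warning) we get O(not reboot_node).
Premise 8, O(log_specimen -> reboot_node), contraposes to O(not reboot_node -> not log_specimen); with O(not reboot_node) we get O(not log_specimen).
The contrapositive of premise 9 (O(purge_cache -> log_specimen)) is O(not log_specimen -> not purge_cache), and O(not log_specimen) is already established, so O(not purge_cache).
Premises 1, 4, 5, 7 do not contribute to this derivation.
So O(not purge_cache) holds, i.e. F(purge_cache). The claim follows.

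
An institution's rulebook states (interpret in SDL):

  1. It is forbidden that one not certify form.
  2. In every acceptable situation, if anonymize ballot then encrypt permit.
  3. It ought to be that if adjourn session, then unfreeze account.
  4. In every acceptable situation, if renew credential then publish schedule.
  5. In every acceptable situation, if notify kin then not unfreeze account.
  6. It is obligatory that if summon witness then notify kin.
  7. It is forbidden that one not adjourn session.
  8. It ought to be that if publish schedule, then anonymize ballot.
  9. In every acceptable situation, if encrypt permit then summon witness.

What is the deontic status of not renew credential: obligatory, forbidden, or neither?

Obligatory

Premise 7 is F(¬adjourn_session), i.e. O(adjourn_session).
Applying K to premise 3 (O(adjourn_session → unfreeze_account)) and O(adjourn_session) yields O(unfreeze_account).
Premise 5 is O(notify_kin → ¬unfreeze_account); contrapositively O(unfreeze_account → ¬notify_kin). Since O(unfreeze_account) holds, K gives O(¬notify_kin).
The contrapositive of premise 6 (O(summon_witness → notify_kin)) is O(¬notify_kin → ¬summon_witness), and O(¬notify_kin) is already established, so O(¬summon_witness).
Premise 9, O(encrypt_permit → summon_witness), contraposes to O(¬summon_witness → ¬encrypt_permit); with O(¬summon_witness) we get O(¬encrypt_permit).
Premise 2 is O(anonymize_ballot → encrypt_permit); contrapositively O(¬encrypt_permit → ¬anonymize_ballot). Since O(¬encrypt_permit) holds, K gives O(¬anonymize_ballot).
Premise 8, O(publish_schedule → anonymize_ballot), contraposes to O(¬anonymize_ballot → ¬publish_schedule); with O(¬anonymize_ballot) we get O(¬publish_schedule).
The contrapositive of premise 4 (O(renew_credential → publish_schedule)) is O(¬publish_schedule → ¬renew_credential), and O(¬publish_schedule) is already established, so O(¬renew_credential).
Premise 1 does not contribute to this derivation.
Hence ¬renew_credential is obligatory.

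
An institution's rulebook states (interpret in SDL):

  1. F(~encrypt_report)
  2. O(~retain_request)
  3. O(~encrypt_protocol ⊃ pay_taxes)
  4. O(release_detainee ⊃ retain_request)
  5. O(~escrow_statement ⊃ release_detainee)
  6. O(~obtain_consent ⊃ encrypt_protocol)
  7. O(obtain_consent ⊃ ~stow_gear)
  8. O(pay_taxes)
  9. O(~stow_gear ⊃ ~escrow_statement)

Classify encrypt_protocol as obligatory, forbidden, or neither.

Obligatory

From premise 2 we have O(~retain_request).
The contrapositive of premise 4 (O(release_detainee ⊃ retain_request)) is O(~retain_request ⊃ ~release_detainee), and O(~retain_request) is already established, so O(~release_detainee).
The contrapositive of premise 5 (O(~escrow_statement ⊃ release_detainee)) is O(~release_detainee ⊃ escrow_statement), and O(~release_detainee) is already established, so O(escrow_statement).
Premise 9, O(~stow_gear ⊃ ~escrow_statement), contraposes to O(escrow_statement ⊃ stow_gear); with O(escrow_statement) we get O(stow_gear).
Premise 7 is O(obtain_consent ⊃ ~stow_gear); contrapositively O(stow_gear ⊃ ~obtain_consent). Since O(stow_gear) holds, K gives O(~obtain_consent).
From O(~obtain_consent) and premise 6, O(~obtain_consent ⊃ encrypt_protocol), we obtain O(encrypt_protocol).
Premises 1, 3, 8 do not contribute to this derivation.
Hence encrypt_protocol is obligatory.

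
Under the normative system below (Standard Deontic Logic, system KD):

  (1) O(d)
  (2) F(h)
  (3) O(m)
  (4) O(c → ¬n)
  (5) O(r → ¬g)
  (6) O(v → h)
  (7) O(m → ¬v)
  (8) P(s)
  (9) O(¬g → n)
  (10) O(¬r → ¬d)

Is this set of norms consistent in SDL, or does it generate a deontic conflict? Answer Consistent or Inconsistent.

Premise 6 is O(v → h), but O(v) is not derivable from the premises, so it does not yield O(h).
So O(h) is not derivable, and the apparent clash with O(¬h) does not arise.
A world satisfying every obligation exists (e.g. c=false, d=true, g=false, h=false, m=true, n=true, r=true, s=false, v=false); no atom is both obligatory and forbidden, so the set is consistent.

Consistent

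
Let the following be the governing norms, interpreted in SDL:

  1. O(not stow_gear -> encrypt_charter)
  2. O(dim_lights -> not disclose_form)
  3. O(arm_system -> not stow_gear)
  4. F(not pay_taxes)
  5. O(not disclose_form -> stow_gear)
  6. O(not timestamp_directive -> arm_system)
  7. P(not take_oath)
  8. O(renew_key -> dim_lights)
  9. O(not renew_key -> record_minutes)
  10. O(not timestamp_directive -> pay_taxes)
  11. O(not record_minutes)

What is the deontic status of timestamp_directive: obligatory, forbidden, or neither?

Obligatory

Premise 11 states O(not record_minutes) outright.
The contrapositive of premise 9 (O(not renew_key -> record_minutes)) is O(not record_minutes -> renew_key), and O(not record_minutes) is already established, so O(renew_key).
Premise 8 is O(renew_key -> dim_lights); since O(renew_key), deontic closure gives O(dim_lights).
Premise 2 is O(dim_lights -> not disclose_form); since O(dim_lights), deontic closure gives O(not disclose_form).
From O(not disclose_form) and premise 5, O(not disclose_form -> stow_gear), we obtain O(stow_gear).
The contrapositive of premise 3 (O(arm_system -> not stow_gear)) is O(stow_gear -> not arm_system), and O(stow_gear) is already established, so O(not arm_system).
Premise 6 is O(not timestamp_directive -> arm_system); contrapositively O(not arm_system -> timestamp_directive). Since O(not arm_system) holds, K gives O(timestamp_directive).
Premises 1, 4, 7, 10 do not contribute to this derivation.
Hence timestamp_directive is obligatory.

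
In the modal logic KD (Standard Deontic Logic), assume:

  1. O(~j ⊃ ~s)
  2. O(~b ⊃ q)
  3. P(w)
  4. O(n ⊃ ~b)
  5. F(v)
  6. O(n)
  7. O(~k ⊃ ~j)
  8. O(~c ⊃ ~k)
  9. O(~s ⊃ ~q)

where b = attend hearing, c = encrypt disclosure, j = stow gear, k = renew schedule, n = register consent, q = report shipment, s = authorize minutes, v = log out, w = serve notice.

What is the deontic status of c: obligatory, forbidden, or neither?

Premise 6 gives O(n).
From O(n) and premise 4, O(n ⊃ ~b), we obtain O(~b).
With premise 2, O(~b ⊃ q), the K-axiom yields O(q).
The contrapositive of premise 9 (O(~s ⊃ ~q)) is O(q ⊃ s), and O(q) is already established, so O(s).
Premise 1, O(~j ⊃ ~s), contraposes to O(s ⊃ j); with O(s) we get O(j).
The contrapositive of premise 7 (O(~k ⊃ ~j)) is O(j ⊃ k), and O(j) is already established, so O(k).
The contrapositive of premise 8 (O(~c ⊃ ~k)) is O(k ⊃ c), and O(k) is already established, so O(c).
Premises 3, 5 do not contribute to this derivation.
Hence c is obligatory.

Obligatory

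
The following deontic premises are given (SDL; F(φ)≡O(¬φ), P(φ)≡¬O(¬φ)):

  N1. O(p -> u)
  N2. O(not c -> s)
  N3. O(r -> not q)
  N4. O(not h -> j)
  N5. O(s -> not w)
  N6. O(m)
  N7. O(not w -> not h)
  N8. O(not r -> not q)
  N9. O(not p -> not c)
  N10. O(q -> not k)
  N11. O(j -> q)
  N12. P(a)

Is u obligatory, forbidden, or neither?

Obligatory

Premises 3 and 8 are O(r -> not q) and O(not r -> not q); every ideal world satisfies r or not r, so in either case not q holds — hence O(not q).
Premise 11 is O(j -> q); contrapositively O(not q -> not j). Since O(not q) holds, K gives O(not j).
Premise 4, O(not h -> j), contraposes to O(not j -> h); with O(not j) we get O(h).
Premise 7, O(not w -> not h), contraposes to O(h -> w); with O(h) we get O(w).
The contrapositive of premise 5 (O(s -> not w)) is O(w -> not s), and O(w) is already established, so O(not s).
Premise 2 is O(not c -> s); contrapositively O(not s -> c). Since O(not s) holds, K gives O(c).
The contrapositive of premise 9 (O(not p -> not c)) is O(c -> p), and O(c) is already established, so O(p).
Premise 1 is O(p -> u); since O(p), deontic closure gives O(u).
Premises 6, 10, 12 do not contribute to this derivation.
Hence u is obligatory.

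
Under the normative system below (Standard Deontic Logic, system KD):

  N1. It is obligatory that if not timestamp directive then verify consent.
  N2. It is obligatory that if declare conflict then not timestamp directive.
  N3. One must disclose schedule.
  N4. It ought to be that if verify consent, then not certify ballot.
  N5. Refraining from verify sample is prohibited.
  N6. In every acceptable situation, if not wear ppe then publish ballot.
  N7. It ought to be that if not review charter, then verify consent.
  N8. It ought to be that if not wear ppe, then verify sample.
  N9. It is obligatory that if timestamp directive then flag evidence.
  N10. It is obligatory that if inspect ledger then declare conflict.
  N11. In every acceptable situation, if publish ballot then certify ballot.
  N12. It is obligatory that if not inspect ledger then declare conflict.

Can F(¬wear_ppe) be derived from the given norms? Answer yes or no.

Yes

Premises 10 and 12 cover both cases: O(inspect_ledger → declare_conflict) and O(¬inspect_ledger → declare_conflict). Since inspect_ledger ∨ ¬inspect_ledger is a tautology, O(declare_conflict) follows.
Applying K to premise 2 (O(declare_conflict → ¬timestamp_directive)) and O(declare_conflict) yields O(¬timestamp_directive).
Applying K to premise 1 (O(¬timestamp_directive → verify_consent)) and O(¬timestamp_directive) yields O(verify_consent).
Applying K to premise 4 (O(verify_consent → ¬certify_ballot)) and O(verify_consent) yields O(¬certify_ballot).
Premise 11 is O(publish_ballot → certify_ballot); contrapositively O(¬certify_ballot → ¬publish_ballot). Since O(¬certify_ballot) holds, K gives O(¬publish_ballot).
Premise 6, O(¬wear_ppe → publish_ballot), contraposes to O(¬publish_ballot → wear_ppe); with O(¬publish_ballot) we get O(wear_ppe).
Premises 3, 5, 7, 8, 9 do not contribute to this derivation.
So O(wear_ppe) holds, i.e. F(¬wear_ppe). The claim follows.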